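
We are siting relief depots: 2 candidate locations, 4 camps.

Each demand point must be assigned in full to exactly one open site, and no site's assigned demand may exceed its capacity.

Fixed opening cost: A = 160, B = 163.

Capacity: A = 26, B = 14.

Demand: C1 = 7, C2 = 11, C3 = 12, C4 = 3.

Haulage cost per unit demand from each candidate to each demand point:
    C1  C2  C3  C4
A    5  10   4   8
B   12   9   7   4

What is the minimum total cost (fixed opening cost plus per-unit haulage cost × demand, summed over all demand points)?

Open {A, B}; cheapest assignment that respects the capacities:
  A (cap 26, load 19): C1, C3 — cost 7×5 + 12×4 = 83
  B (cap 14, load 14): C2, C4 — cost 11×9 + 3×4 = 111
  Shipping 194, fixed 323 → total 517.
  Any other capacity-feasible assignment to {A, B} ships for at least 194.
Total demand is 33 and no other set of sites has combined capacity ≥ 33, so {A, B} is the only feasible choice of open sites. Minimum: 517.

517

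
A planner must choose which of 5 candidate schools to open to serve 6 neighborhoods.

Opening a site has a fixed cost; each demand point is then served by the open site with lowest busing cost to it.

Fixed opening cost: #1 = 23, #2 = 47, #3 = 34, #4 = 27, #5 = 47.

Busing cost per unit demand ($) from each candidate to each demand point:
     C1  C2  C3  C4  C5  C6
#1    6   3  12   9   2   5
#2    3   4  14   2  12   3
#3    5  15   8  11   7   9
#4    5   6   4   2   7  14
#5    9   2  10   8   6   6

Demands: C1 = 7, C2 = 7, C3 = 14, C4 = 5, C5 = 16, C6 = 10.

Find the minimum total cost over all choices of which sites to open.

254

Open {#1, #4}: assign each demand point to its cheapest open site.
  C1→#4 7×5=35, C2→#1 7×3=21, C3→#4 14×4=56, C4→#4 5×2=10, C5→#1 16×2=32, C6→#1 10×5=50
  busing cost 204, fixed 50 → total 254.
Compare {#1, #2, #4}: busing cost 170 + fixed 97 = 267.
Compare {#1, #3, #4}: busing cost 204 + fixed 84 = 288.
Compare {#1, #4, #5}: busing cost 197 + fixed 97 = 294.
All other subsets cost ≥ 267. Minimum total cost: 254.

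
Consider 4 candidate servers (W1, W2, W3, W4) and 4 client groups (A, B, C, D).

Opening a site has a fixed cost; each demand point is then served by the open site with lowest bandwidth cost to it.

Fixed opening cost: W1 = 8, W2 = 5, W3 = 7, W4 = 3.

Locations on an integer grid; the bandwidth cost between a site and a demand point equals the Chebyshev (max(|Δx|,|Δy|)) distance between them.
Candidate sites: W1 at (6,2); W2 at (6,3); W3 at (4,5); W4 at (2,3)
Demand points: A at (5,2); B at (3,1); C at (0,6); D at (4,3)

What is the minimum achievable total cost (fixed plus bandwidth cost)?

Open {W4}: assign each demand point to its cheapest open site.
  A→W4 3, B→W4 2, C→W4 3, D→W4 2
  bandwidth cost 10, fixed 3 → total 13.
Compare {W2, W4}: bandwidth cost 8 + fixed 8 = 16.
Compare {W2}: bandwidth cost 12 + fixed 5 = 17.
Compare {W1, W4}: bandwidth cost 8 + fixed 11 = 19.
All other subsets cost ≥ 16. Minimum total cost: 13.

13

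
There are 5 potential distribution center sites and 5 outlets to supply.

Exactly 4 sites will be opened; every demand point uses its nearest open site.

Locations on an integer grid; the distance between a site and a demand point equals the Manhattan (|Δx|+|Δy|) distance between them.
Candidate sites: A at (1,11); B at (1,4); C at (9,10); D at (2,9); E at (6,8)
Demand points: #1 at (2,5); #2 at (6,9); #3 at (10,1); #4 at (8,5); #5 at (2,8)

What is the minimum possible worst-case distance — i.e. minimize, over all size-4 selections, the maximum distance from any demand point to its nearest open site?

Open {A, B, C, D}.
  Farthest demand point is #3 at distance 10 (to C); all others are ≤ 10.
With {A, B, C, E} the worst case is 10.
With {A, C, D, E} the worst case is 10.
No size-4 selection achieves below 10.

10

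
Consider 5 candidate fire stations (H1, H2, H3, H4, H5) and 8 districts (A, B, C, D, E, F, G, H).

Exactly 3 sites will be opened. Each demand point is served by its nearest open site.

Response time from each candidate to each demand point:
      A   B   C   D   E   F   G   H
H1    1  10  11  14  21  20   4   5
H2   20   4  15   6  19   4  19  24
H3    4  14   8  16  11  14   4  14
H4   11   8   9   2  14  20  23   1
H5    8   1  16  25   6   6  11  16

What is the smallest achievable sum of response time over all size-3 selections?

30

Open {H1, H4, H5}.
  A→H1 1, B→H5 1, C→H4 9, D→H4 2, E→H5 6, F→H5 6, G→H1 4, H→H4 1  ⇒ total 30.
Compare {H3, H4, H5}: total 32.
Compare {H1, H2, H5}: total 38.
No size-3 selection does better; minimum is 30.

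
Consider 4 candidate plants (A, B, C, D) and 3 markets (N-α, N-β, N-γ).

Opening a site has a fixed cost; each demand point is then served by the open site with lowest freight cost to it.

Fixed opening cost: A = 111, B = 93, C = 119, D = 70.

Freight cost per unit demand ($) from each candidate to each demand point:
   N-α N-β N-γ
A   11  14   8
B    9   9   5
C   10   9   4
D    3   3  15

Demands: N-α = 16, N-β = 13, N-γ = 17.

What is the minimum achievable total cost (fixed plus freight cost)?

335

Open {B, D}: assign each demand point to its cheapest open site.
  N-α→D 16×3=48, N-β→D 13×3=39, N-γ→B 17×5=85
  freight cost 172, fixed 163 → total 335.
Compare {C, D}: freight cost 155 + fixed 189 = 344.
Compare {A, D}: freight cost 223 + fixed 181 = 404.
Compare {D}: freight cost 342 + fixed 70 = 412.
All other subsets cost ≥ 344. Minimum total cost: 335.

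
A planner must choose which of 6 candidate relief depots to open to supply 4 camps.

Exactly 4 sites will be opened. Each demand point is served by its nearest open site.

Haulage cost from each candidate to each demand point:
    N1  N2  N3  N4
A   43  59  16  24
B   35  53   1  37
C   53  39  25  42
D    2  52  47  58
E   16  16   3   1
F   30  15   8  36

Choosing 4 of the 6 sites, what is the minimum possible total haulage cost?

Open {B, D, E, F}.
  N1→D 2, N2→F 15, N3→B 1, N4→E 1  ⇒ total 19.
Compare {A, B, D, E}: total 20.
Compare {B, C, D, E}: total 20.
No size-4 selection does better; minimum is 19.

19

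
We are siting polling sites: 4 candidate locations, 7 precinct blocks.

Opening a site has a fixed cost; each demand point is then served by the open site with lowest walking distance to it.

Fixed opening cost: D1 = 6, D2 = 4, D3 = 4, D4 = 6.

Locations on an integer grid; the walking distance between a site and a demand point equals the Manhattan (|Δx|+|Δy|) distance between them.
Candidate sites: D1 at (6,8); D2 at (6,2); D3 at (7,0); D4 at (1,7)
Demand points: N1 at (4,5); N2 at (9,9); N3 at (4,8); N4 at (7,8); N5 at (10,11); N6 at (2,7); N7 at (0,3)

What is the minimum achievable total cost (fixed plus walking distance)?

37

Open {D1, D4}: assign each demand point to its cheapest open site.
  N1→D1 5, N2→D1 4, N3→D1 2, N4→D1 1, N5→D1 7, N6→D4 1, N7→D4 5
  walking distance 25, fixed 12 → total 37.
Compare {D1}: walking distance 35 + fixed 6 = 41.
Compare {D1, D2}: walking distance 31 + fixed 10 = 41.
Compare {D1, D2, D4}: walking distance 25 + fixed 16 = 41.
All other subsets cost ≥ 41. Minimum total cost: 37.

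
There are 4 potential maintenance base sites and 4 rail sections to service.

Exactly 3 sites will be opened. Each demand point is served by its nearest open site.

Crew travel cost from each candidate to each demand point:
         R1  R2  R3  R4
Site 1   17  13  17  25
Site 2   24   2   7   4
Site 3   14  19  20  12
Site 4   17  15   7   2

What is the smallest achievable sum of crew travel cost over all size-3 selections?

25

Open {Site 2, Site 3, Site 4}.
  R1→Site 3 14, R2→Site 2 2, R3→Site 2 7, R4→Site 4 2  ⇒ total 25.
Compare {Site 1, Site 2, Site 3}: total 27.
Compare {Site 1, Site 2, Site 4}: total 28.
No size-3 selection does better; minimum is 25.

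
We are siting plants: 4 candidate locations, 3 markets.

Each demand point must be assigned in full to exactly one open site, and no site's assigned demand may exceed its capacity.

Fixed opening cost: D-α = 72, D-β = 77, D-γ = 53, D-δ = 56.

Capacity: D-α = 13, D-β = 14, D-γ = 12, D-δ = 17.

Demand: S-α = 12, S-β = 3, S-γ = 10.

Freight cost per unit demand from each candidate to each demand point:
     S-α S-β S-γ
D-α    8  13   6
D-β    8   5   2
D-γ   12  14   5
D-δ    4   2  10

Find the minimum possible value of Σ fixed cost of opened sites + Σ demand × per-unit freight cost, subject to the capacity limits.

207

Open {D-β, D-δ}; cheapest assignment that respects the capacities:
  D-β (cap 14, load 10): S-γ — cost 10×2 = 20
  D-δ (cap 17, load 15): S-α, S-β — cost 12×4 + 3×2 = 54
  Shipping 74, fixed 133 → total 207.
  Any other capacity-feasible assignment to {D-β, D-δ} ships for at least 74.
Compare {D-γ, D-δ}: its best feasible assignment gives total 213.
Compare {D-α, D-δ}: its best feasible assignment gives total 242.
Every other set of open sites that can feasibly serve all demand totals ≥ 213 even under its best assignment. Minimum: 207.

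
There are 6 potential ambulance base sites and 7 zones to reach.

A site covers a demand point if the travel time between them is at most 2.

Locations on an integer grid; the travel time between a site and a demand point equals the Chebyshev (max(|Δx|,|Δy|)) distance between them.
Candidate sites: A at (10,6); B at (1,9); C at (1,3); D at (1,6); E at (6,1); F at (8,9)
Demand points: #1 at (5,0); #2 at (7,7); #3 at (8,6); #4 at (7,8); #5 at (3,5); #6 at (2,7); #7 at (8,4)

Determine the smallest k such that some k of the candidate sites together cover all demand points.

4

Coverage sets (demand points within 2 of each site):
  A: {#3, #7}
  B: {#6}
  C: {#5}
  D: {#5, #6}
  E: {#1}
  F: {#2, #4}
No 3 sites suffice: every size-3 union leaves at least one demand point uncovered.
But {A, D, E, F} covers everything, so the minimum is 4.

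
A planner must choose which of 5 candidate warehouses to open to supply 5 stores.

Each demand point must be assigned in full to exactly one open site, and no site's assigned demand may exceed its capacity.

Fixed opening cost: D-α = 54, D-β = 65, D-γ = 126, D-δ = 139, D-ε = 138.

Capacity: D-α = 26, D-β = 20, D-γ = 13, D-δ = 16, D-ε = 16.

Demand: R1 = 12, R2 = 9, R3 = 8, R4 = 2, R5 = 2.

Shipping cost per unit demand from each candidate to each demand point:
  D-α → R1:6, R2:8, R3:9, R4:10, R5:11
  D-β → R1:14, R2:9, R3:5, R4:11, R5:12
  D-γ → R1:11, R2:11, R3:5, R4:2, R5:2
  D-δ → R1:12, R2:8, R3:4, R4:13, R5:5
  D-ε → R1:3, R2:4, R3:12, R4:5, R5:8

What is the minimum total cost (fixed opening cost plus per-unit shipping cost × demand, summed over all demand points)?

Open {D-α, D-β}; cheapest assignment that respects the capacities:
  D-α (cap 26, load 25): R1, R2, R4, R5 — cost 12×6 + 9×8 + 2×10 + 2×11 = 186
  D-β (cap 20, load 8): R3 — cost 8×5 = 40
  Shipping 226, fixed 119 → total 345.
  Any other capacity-feasible assignment to {D-α, D-β} ships for at least 226.
Compare {D-α, D-γ}: its best feasible assignment gives total 372.
Compare {D-β, D-ε}: its best feasible assignment gives total 386.
Every other set of open sites that can feasibly serve all demand totals ≥ 372 even under its best assignment. Minimum: 345.

345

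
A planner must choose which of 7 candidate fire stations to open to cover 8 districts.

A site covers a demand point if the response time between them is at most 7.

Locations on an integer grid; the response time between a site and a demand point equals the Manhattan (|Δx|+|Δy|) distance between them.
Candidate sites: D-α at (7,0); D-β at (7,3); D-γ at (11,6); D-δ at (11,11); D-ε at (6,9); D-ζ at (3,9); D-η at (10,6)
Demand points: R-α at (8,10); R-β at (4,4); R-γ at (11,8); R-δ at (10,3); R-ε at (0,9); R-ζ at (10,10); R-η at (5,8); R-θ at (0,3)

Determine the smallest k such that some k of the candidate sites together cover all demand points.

Coverage sets (demand points within 7 of each site):
  D-α: {R-β, R-δ}
  D-β: {R-β, R-δ, R-η, R-θ}
  D-γ: {R-α, R-γ, R-δ, R-ζ}
  D-δ: {R-α, R-γ, R-ζ}
  D-ε: {R-α, R-β, R-γ, R-ε, R-ζ, R-η}
  D-ζ: {R-α, R-β, R-ε, R-η}
  D-η: {R-α, R-γ, R-δ, R-ζ, R-η}
No single site covers all 8 demand points.
But {D-β, D-ε} covers everything, so the minimum is 2.

2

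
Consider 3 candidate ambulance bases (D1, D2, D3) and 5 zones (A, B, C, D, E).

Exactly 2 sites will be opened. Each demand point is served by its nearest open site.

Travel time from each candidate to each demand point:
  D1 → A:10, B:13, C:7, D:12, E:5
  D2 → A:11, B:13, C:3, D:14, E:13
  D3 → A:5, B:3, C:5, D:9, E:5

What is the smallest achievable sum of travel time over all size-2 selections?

Open {D2, D3}.
  A→D3 5, B→D3 3, C→D2 3, D→D3 9, E→D3 5  ⇒ total 25.
Compare {D1, D3}: total 27.
Compare {D1, D2}: total 43.

25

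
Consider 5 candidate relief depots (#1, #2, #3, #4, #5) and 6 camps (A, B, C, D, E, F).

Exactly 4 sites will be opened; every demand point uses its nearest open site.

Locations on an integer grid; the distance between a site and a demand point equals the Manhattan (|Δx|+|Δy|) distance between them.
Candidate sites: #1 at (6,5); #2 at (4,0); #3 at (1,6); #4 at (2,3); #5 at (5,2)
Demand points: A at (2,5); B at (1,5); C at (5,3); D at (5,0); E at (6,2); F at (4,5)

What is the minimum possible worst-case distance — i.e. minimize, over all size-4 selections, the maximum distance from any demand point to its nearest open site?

Open {#1, #2, #3, #5}.
  Farthest demand point is A at distance 2 (to #3); all others are ≤ 2.
With {#1, #3, #4, #5} the worst case is 2.
With {#1, #2, #3, #4} the worst case is 3.
No size-4 selection achieves below 2.

2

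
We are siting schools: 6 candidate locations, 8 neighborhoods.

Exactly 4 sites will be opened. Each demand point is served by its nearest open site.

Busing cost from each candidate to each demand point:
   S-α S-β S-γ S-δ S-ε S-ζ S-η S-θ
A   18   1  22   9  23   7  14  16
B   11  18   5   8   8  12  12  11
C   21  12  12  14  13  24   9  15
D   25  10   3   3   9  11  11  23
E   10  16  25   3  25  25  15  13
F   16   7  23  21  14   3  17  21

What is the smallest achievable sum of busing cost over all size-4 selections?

51

Open {A, B, D, F}.
  S-α→B 11, S-β→A 1, S-γ→D 3, S-δ→D 3, S-ε→B 8, S-ζ→F 3, S-η→D 11, S-θ→B 11  ⇒ total 51.
Compare {A, B, C, D}: total 53.
Compare {A, B, E, F}: total 53.
No size-4 selection does better; minimum is 51.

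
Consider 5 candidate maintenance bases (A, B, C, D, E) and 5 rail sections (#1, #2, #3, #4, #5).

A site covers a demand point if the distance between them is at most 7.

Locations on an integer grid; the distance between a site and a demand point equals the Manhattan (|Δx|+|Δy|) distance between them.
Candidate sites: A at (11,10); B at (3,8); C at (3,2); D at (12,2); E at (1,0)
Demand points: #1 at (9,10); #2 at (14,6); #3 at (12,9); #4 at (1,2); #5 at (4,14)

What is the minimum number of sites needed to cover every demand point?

3

Coverage sets (demand points within 7 of each site):
  A: {#1, #2, #3}
  B: {#5}
  C: {#4}
  D: {#2, #3}
  E: {#4}
No 2 sites suffice: every size-2 union leaves at least one demand point uncovered.
But {A, B, C} covers everything, so the minimum is 3.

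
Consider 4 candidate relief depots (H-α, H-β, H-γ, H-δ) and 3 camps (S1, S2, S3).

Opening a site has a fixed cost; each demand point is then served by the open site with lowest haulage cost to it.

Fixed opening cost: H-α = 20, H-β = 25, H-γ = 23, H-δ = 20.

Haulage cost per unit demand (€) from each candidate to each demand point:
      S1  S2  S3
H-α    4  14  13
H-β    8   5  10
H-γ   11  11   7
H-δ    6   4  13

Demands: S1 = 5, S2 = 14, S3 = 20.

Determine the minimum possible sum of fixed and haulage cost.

Open {H-γ, H-δ}: assign each demand point to its cheapest open site.
  S1→H-δ 5×6=30, S2→H-δ 14×4=56, S3→H-γ 20×7=140
  haulage cost 226, fixed 43 → total 269.
Compare {H-α, H-γ, H-δ}: haulage cost 216 + fixed 63 = 279.
Compare {H-β, H-γ, H-δ}: haulage cost 226 + fixed 68 = 294.
Compare {H-β, H-γ}: haulage cost 250 + fixed 48 = 298.
All other subsets cost ≥ 279. Minimum total cost: 269.

269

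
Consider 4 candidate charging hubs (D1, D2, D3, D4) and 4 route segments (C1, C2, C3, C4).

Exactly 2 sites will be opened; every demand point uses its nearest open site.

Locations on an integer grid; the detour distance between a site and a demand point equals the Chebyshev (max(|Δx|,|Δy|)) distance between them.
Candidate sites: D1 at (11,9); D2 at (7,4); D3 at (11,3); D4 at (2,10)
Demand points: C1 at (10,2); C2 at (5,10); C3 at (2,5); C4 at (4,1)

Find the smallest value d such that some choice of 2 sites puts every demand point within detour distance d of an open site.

5

Open {D2, D4}.
  Farthest demand point is C3 at detour distance 5 (to D2); all others are ≤ 5.
With {D1, D2} the worst case is 6.
With {D2, D3} the worst case is 6.
No size-2 selection achieves below 5.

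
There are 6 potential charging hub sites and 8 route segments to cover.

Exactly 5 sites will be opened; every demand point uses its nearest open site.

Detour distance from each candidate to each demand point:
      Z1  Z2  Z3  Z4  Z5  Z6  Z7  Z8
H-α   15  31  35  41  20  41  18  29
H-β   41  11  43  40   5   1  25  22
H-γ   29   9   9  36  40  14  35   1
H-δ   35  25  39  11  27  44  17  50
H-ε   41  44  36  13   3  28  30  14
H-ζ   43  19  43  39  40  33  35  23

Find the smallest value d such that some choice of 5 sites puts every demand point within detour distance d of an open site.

17

Open {H-α, H-β, H-γ, H-δ, H-ε}.
  Farthest demand point is Z7 at detour distance 17 (to H-δ); all others are ≤ 17.
With {H-α, H-β, H-γ, H-δ, H-ζ} the worst case is 17.
With {H-α, H-γ, H-δ, H-ε, H-ζ} the worst case is 17.
No size-5 selection achieves below 17.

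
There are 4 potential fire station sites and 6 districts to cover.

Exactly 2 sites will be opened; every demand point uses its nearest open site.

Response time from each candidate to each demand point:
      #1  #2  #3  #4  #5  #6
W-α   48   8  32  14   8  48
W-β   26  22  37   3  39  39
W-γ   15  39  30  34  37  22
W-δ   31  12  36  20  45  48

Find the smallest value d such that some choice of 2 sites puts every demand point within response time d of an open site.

30

Open {W-α, W-γ}.
  Farthest demand point is #3 at response time 30 (to W-γ); all others are ≤ 30.
With {W-β, W-γ} the worst case is 37.
With {W-γ, W-δ} the worst case is 37.
No size-2 selection achieves below 30.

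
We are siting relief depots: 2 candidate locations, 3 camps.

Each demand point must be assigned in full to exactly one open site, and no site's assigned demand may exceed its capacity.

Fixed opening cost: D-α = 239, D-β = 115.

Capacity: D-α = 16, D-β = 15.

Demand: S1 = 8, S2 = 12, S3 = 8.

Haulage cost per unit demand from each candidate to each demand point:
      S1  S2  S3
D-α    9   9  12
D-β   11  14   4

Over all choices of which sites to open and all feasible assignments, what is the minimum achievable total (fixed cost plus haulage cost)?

690

Open {D-α, D-β}; cheapest assignment that respects the capacities:
  D-α (cap 16, load 16): S1, S3 — cost 8×9 + 8×12 = 168
  D-β (cap 15, load 12): S2 — cost 12×14 = 168
  Shipping 336, fixed 354 → total 690.
  Any other capacity-feasible assignment to {D-α, D-β} ships for at least 336.
Total demand is 28 and no other set of sites has combined capacity ≥ 28, so {D-α, D-β} is the only feasible choice of open sites. Minimum: 690.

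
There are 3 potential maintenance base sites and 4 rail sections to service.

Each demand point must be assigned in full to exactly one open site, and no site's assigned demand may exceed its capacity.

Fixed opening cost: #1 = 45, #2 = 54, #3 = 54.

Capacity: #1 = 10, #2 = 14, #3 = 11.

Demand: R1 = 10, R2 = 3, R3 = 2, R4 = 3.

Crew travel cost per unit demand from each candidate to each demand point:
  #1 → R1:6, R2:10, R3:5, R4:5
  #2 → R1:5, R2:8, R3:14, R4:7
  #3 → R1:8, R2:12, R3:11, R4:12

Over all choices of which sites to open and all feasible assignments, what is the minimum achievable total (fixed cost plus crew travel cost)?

Open {#1, #2}; cheapest assignment that respects the capacities:
  #1 (cap 10, load 5): R3, R4 — cost 2×5 + 3×5 = 25
  #2 (cap 14, load 13): R1, R2 — cost 10×5 + 3×8 = 74
  Shipping 99, fixed 99 → total 198.
  Any other capacity-feasible assignment to {#1, #2} ships for at least 99.
Compare {#1, #3}: its best feasible assignment gives total 234.
Compare {#2, #3}: its best feasible assignment gives total 237.
Every other set of open sites that can feasibly serve all demand totals ≥ 234 even under its best assignment. Minimum: 198.

198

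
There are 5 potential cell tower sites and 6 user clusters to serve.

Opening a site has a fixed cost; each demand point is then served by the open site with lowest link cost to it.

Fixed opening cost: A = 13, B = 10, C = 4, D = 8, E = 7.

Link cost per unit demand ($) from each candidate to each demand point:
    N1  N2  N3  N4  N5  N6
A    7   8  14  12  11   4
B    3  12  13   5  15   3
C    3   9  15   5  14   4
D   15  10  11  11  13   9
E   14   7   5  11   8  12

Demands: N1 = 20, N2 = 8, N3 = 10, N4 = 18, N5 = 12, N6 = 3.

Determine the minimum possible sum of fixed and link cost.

375

Open {C, E}: assign each demand point to its cheapest open site.
  N1→C 20×3=60, N2→E 8×7=56, N3→E 10×5=50, N4→C 18×5=90, N5→E 12×8=96, N6→C 3×4=12
  link cost 364, fixed 11 → total 375.
Compare {B, E}: link cost 361 + fixed 17 = 378.
Compare {B, C, E}: link cost 361 + fixed 21 = 382.
Compare {C, D, E}: link cost 364 + fixed 19 = 383.
All other subsets cost ≥ 378. Minimum total cost: 375.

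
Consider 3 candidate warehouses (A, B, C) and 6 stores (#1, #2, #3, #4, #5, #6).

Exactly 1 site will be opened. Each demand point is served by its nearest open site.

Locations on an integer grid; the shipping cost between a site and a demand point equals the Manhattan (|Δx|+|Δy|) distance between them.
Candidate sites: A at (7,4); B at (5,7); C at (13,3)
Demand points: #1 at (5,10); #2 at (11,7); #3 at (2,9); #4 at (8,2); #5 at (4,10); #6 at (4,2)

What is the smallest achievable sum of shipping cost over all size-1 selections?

32

Open {B}.
  #1→B 3, #2→B 6, #3→B 5, #4→B 8, #5→B 4, #6→B 6  ⇒ total 32.
Compare {A}: total 42.
Compare {C}: total 70.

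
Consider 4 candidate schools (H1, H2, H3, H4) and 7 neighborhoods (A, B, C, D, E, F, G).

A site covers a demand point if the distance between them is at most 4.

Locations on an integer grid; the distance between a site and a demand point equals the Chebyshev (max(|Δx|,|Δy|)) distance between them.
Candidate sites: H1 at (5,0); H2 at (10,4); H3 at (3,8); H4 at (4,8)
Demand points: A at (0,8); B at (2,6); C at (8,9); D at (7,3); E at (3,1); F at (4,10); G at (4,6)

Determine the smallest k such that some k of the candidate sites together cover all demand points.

Coverage sets (demand points within 4 of each site):
  H1: {D, E}
  H2: {D}
  H3: {A, B, F, G}
  H4: {A, B, C, F, G}
No single site covers all 7 demand points.
But {H1, H4} covers everything, so the minimum is 2.

2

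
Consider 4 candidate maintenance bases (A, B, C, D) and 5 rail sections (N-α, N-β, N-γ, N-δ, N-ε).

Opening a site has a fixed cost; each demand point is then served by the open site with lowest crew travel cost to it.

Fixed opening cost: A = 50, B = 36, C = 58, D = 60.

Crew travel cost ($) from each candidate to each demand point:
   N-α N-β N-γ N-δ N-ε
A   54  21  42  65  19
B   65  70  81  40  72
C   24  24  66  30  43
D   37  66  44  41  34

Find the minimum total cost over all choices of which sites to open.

Open {A, C}: assign each demand point to its cheapest open site.
  N-α→C 24, N-β→A 21, N-γ→A 42, N-δ→C 30, N-ε→A 19
  crew travel cost 136, fixed 108 → total 244.
Compare {C}: crew travel cost 187 + fixed 58 = 245.
Compare {A}: crew travel cost 201 + fixed 50 = 251.
Compare {A, B}: crew travel cost 176 + fixed 86 = 262.
All other subsets cost ≥ 245. Minimum total cost: 244.

244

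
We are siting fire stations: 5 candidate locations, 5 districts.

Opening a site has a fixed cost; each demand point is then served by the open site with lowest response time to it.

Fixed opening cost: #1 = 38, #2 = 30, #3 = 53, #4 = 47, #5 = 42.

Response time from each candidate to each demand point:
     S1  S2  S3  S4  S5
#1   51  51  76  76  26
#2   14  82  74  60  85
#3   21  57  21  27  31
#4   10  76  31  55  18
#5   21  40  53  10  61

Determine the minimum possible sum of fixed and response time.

Open {#4, #5}: assign each demand point to its cheapest open site.
  S1→#4 10, S2→#5 40, S3→#4 31, S4→#5 10, S5→#4 18
  response time 109, fixed 89 → total 198.
Compare {#3}: response time 157 + fixed 53 = 210.
Compare {#3, #5}: response time 123 + fixed 95 = 218.
Compare {#5}: response time 185 + fixed 42 = 227.
All other subsets cost ≥ 210. Minimum total cost: 198.

198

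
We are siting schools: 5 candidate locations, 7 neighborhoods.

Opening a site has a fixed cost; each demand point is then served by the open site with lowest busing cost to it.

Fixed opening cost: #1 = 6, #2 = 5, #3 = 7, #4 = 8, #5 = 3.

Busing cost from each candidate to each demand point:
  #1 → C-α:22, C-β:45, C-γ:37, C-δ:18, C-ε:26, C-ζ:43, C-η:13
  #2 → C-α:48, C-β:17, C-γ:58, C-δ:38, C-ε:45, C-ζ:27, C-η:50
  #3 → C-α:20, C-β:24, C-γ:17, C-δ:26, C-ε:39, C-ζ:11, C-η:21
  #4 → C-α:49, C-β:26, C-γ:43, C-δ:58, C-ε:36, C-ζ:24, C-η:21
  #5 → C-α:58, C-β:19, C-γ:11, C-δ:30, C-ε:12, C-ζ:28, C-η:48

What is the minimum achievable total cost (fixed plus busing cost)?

Open {#1, #3, #5}: assign each demand point to its cheapest open site.
  C-α→#3 20, C-β→#5 19, C-γ→#5 11, C-δ→#1 18, C-ε→#5 12, C-ζ→#3 11, C-η→#1 13
  busing cost 104, fixed 16 → total 120.
Compare {#1, #2, #3, #5}: busing cost 102 + fixed 21 = 123.
Compare {#1, #3, #4, #5}: busing cost 104 + fixed 24 = 128.
Compare {#3, #5}: busing cost 120 + fixed 10 = 130.
All other subsets cost ≥ 123. Minimum total cost: 120.

120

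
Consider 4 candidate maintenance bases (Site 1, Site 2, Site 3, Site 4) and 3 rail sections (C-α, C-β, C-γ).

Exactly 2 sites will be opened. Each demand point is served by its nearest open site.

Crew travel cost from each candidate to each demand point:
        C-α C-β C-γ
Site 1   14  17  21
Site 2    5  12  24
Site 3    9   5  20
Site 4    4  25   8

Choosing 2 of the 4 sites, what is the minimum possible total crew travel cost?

Open {Site 3, Site 4}.
  C-α→Site 4 4, C-β→Site 3 5, C-γ→Site 4 8  ⇒ total 17.
Compare {Site 2, Site 4}: total 24.
Compare {Site 1, Site 4}: total 29.
No size-2 selection does better; minimum is 17.

17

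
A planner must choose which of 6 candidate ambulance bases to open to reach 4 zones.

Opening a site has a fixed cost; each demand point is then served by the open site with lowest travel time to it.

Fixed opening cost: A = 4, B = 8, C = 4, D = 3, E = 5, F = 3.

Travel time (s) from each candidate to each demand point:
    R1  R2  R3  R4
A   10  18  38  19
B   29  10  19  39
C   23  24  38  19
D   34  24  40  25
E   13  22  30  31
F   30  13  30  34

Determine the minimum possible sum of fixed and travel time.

70

Open {A, B}: assign each demand point to its cheapest open site.
  R1→A 10, R2→B 10, R3→B 19, R4→A 19
  travel time 58, fixed 12 → total 70.
Compare {A, B, D}: travel time 58 + fixed 15 = 73.
Compare {A, B, F}: travel time 58 + fixed 15 = 73.
Compare {A, B, C}: travel time 58 + fixed 16 = 74.
All other subsets cost ≥ 73. Minimum total cost: 70.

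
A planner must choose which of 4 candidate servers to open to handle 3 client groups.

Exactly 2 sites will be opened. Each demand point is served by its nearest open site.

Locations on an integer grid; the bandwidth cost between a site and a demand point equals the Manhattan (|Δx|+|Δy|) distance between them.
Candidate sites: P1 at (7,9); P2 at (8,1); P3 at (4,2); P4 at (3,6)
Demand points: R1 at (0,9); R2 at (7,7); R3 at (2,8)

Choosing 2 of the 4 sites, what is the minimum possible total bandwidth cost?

11

Open {P1, P4}.
  R1→P4 6, R2→P1 2, R3→P4 3  ⇒ total 11.
Compare {P2, P4}: total 14.
Compare {P3, P4}: total 14.
No size-2 selection does better; minimum is 11.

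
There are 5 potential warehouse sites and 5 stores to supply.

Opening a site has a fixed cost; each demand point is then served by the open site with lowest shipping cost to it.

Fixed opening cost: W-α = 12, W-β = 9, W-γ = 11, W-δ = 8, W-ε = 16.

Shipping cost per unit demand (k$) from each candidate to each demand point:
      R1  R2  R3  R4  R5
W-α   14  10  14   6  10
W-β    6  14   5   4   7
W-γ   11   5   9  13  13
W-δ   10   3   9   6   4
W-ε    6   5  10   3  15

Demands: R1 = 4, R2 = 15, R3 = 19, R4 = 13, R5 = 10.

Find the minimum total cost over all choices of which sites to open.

273

Open {W-β, W-δ}: assign each demand point to its cheapest open site.
  R1→W-β 4×6=24, R2→W-δ 15×3=45, R3→W-β 19×5=95, R4→W-β 13×4=52, R5→W-δ 10×4=40
  shipping cost 256, fixed 17 → total 273.
Compare {W-β, W-δ, W-ε}: shipping cost 243 + fixed 33 = 276.
Compare {W-β, W-γ, W-δ}: shipping cost 256 + fixed 28 = 284.
Compare {W-α, W-β, W-δ}: shipping cost 256 + fixed 29 = 285.
All other subsets cost ≥ 276. Minimum total cost: 273.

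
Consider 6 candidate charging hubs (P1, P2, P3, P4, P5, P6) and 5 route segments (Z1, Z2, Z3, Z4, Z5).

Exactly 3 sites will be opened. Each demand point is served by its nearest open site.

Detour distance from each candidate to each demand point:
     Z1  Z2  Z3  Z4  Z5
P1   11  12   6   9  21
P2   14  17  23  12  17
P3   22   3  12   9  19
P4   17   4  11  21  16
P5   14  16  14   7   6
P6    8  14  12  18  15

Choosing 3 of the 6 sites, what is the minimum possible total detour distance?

33

Open {P1, P3, P5}.
  Z1→P1 11, Z2→P3 3, Z3→P1 6, Z4→P5 7, Z5→P5 6  ⇒ total 33.
Compare {P1, P4, P5}: total 34.
Compare {P3, P5, P6}: total 36.
No size-3 selection does better; minimum is 33.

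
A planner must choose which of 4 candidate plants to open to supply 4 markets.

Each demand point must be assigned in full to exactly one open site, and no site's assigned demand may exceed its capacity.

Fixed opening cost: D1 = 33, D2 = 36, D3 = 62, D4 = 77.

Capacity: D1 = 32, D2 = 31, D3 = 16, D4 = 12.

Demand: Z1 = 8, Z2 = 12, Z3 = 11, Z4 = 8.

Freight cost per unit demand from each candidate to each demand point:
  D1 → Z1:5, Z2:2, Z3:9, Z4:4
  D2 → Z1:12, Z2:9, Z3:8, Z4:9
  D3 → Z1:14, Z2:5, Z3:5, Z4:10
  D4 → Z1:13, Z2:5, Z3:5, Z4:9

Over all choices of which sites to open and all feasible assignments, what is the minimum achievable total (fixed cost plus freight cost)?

Open {D1, D3}; cheapest assignment that respects the capacities:
  D1 (cap 32, load 28): Z1, Z2, Z4 — cost 8×5 + 12×2 + 8×4 = 96
  D3 (cap 16, load 11): Z3 — cost 11×5 = 55
  Shipping 151, fixed 95 → total 246.
  Any other capacity-feasible assignment to {D1, D3} ships for at least 151.
Compare {D1, D2}: its best feasible assignment gives total 253.
Compare {D1, D4}: its best feasible assignment gives total 261.
Every other set of open sites that can feasibly serve all demand totals ≥ 253 even under its best assignment. Minimum: 246.

246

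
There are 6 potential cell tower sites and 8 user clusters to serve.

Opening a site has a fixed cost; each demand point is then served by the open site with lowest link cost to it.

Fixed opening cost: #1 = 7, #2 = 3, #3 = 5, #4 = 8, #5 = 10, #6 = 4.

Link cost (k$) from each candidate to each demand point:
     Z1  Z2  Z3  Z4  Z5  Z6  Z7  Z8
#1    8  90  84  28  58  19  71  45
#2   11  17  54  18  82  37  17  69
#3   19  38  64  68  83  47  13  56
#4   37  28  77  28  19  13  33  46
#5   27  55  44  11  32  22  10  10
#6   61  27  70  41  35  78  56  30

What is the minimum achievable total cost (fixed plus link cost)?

156

Open {#2, #4, #5}: assign each demand point to its cheapest open site.
  Z1→#2 11, Z2→#2 17, Z3→#5 44, Z4→#5 11, Z5→#4 19, Z6→#4 13, Z7→#5 10, Z8→#5 10
  link cost 135, fixed 21 → total 156.
Compare {#1, #2, #4, #5}: link cost 132 + fixed 28 = 160.
Compare {#2, #4, #5, #6}: link cost 135 + fixed 25 = 160.
Compare {#2, #3, #4, #5}: link cost 135 + fixed 26 = 161.
All other subsets cost ≥ 160. Minimum total cost: 156.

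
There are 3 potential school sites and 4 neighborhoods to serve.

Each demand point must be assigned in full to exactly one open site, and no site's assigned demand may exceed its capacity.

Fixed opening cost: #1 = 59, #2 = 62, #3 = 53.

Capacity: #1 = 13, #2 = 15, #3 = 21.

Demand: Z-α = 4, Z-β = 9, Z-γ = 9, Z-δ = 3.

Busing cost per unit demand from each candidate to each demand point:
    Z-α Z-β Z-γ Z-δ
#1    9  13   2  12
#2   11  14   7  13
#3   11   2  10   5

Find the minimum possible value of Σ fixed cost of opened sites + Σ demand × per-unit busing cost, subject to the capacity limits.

199

Open {#1, #3}; cheapest assignment that respects the capacities:
  #1 (cap 13, load 13): Z-α, Z-γ — cost 4×9 + 9×2 = 54
  #3 (cap 21, load 12): Z-β, Z-δ — cost 9×2 + 3×5 = 33
  Shipping 87, fixed 112 → total 199.
  Any other capacity-feasible assignment to {#1, #3} ships for at least 87.
Compare {#2, #3}: its best feasible assignment gives total 255.
Compare {#1, #2, #3}: its best feasible assignment gives total 261.
Every other set of open sites that can feasibly serve all demand totals ≥ 255 even under its best assignment. Minimum: 199.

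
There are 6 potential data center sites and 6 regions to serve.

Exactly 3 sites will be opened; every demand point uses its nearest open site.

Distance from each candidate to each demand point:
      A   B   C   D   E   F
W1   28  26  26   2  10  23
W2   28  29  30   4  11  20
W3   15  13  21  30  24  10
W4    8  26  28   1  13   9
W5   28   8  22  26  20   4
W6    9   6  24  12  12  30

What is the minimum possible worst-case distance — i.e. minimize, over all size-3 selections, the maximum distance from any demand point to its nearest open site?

Open {W1, W2, W3}.
  Farthest demand point is C at distance 21 (to W3); all others are ≤ 21.
With {W1, W3, W4} the worst case is 21.
With {W1, W3, W5} the worst case is 21.
No size-3 selection achieves below 21.

21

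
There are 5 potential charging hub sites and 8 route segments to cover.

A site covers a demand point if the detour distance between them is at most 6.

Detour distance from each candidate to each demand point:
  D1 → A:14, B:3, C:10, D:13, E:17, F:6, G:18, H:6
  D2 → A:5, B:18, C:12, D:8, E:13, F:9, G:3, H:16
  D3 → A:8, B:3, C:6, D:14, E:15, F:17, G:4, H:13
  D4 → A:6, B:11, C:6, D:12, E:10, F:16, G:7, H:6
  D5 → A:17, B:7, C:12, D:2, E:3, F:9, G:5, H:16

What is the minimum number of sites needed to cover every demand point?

Coverage sets (demand points within 6 of each site):
  D1: {B, F, H}
  D2: {A, G}
  D3: {B, C, G}
  D4: {A, C, H}
  D5: {D, E, G}
No 2 sites suffice: every size-2 union leaves at least one demand point uncovered.
But {D1, D4, D5} covers everything, so the minimum is 3.

3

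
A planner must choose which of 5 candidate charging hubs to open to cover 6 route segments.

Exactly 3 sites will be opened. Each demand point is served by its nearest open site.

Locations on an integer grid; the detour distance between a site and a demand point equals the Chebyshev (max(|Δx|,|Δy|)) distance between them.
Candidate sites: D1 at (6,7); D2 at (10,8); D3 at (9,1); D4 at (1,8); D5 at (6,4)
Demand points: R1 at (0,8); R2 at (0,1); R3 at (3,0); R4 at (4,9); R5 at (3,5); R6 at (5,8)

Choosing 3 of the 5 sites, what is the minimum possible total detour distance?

17

Open {D1, D4, D5}.
  R1→D4 1, R2→D1 6, R3→D5 4, R4→D1 2, R5→D1 3, R6→D1 1  ⇒ total 17.
Compare {D1, D3, D4}: total 19.
Compare {D1, D2, D4}: total 20.
No size-3 selection does better; minimum is 17.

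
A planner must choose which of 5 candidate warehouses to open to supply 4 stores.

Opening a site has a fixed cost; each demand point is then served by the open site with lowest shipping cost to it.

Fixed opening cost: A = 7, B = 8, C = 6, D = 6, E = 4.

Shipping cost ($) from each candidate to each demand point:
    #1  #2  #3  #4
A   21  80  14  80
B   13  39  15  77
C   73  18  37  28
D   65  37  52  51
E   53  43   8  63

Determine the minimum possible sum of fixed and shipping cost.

Open {B, C, E}: assign each demand point to its cheapest open site.
  #1→B 13, #2→C 18, #3→E 8, #4→C 28
  shipping cost 67, fixed 18 → total 85.
Compare {B, C}: shipping cost 74 + fixed 14 = 88.
Compare {B, C, D, E}: shipping cost 67 + fixed 24 = 91.
Compare {A, C, E}: shipping cost 75 + fixed 17 = 92.
All other subsets cost ≥ 88. Minimum total cost: 85.

85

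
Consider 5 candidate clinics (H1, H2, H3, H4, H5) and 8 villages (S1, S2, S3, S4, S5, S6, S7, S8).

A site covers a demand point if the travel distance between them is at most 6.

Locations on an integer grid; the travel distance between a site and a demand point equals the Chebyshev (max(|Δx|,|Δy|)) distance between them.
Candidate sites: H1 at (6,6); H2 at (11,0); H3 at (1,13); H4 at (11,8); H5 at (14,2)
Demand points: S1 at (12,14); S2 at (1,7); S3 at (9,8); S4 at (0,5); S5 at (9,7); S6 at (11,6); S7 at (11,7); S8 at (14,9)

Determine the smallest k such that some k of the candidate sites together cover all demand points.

Coverage sets (demand points within 6 of each site):
  H1: {S2, S3, S4, S5, S6, S7}
  H2: {S6}
  H3: {S2}
  H4: {S1, S3, S5, S6, S7, S8}
  H5: {S3, S5, S6, S7}
No single site covers all 8 demand points.
But {H1, H4} covers everything, so the minimum is 2.

2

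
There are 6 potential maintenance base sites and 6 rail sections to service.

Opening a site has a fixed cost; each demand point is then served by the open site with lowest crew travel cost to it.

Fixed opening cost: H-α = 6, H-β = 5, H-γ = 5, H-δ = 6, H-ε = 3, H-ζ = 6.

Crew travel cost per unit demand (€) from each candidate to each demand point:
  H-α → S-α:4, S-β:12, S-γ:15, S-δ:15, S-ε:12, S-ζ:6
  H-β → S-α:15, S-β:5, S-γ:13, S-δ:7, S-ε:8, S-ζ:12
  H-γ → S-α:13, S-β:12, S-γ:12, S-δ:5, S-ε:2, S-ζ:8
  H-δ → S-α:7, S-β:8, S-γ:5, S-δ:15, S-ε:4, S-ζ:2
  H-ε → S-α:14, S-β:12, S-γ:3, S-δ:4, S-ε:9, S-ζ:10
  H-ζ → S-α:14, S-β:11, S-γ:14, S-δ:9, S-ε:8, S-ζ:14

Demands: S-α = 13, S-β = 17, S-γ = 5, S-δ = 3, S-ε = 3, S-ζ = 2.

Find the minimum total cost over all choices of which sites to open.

Open {H-α, H-β, H-γ, H-δ, H-ε}: assign each demand point to its cheapest open site.
  S-α→H-α 13×4=52, S-β→H-β 17×5=85, S-γ→H-ε 5×3=15, S-δ→H-ε 3×4=12, S-ε→H-γ 3×2=6, S-ζ→H-δ 2×2=4
  crew travel cost 174, fixed 25 → total 199.
Compare {H-α, H-β, H-δ, H-ε}: crew travel cost 180 + fixed 20 = 200.
Compare {H-α, H-β, H-γ, H-ε}: crew travel cost 182 + fixed 19 = 201.
Compare {H-α, H-β, H-γ, H-δ, H-ε, H-ζ}: crew travel cost 174 + fixed 31 = 205.
All other subsets cost ≥ 200. Minimum total cost: 199.

199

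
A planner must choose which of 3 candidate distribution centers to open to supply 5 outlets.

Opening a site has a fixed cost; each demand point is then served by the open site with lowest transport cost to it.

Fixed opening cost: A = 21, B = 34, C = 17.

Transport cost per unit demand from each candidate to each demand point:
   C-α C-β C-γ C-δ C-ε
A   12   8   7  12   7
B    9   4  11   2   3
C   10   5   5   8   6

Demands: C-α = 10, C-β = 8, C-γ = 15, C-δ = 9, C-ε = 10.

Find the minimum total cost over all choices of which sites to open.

Open {B, C}: assign each demand point to its cheapest open site.
  C-α→B 10×9=90, C-β→B 8×4=32, C-γ→C 15×5=75, C-δ→B 9×2=18, C-ε→B 10×3=30
  transport cost 245, fixed 51 → total 296.
Compare {A, B, C}: transport cost 245 + fixed 72 = 317.
Compare {A, B}: transport cost 275 + fixed 55 = 330.
Compare {C}: transport cost 347 + fixed 17 = 364.
All other subsets cost ≥ 317. Minimum total cost: 296.

296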